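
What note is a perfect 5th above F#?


Step by step:
A 5th spans 5 letter names, so from F we land on C
A perfect 5th = 7 semitones above F#
Spell C at that pitch: C#
= C#


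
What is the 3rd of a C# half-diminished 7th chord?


Let's work it out.
Half-diminished 7th chord = root + minor 3rd + diminished 5th + minor 7th
Seventh chords stack in thirds, so the letter names are C-E-G-B
Root: C#
Minor 3rd above C#: E
Diminished 5th above C#: G
Minor 7th above C#: B
The 3rd = E


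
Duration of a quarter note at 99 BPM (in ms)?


Solution.
One quarter-note beat = 60000 / BPM = 60000 / 99 ms
Duration = 60000 / 99
= 606.1 ms


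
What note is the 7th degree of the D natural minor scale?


Solution.
Natural minor scale pattern: W-H-W-W-H-W-W (2-1-2-2-1-2-2 semitones)
Starting from D:
  D + 2 semitones → E
  E + 1 semitone → F
  F + 2 semitones → G
  G + 2 semitones → A
  A + 1 semitone → Bb
  Bb + 2 semitones → C
  C + 2 semitones → D
Scale: D E F G A Bb C
Degree 7 = C


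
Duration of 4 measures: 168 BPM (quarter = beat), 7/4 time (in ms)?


Solution.
Quarter-note beat duration = 60000 / 168 ms
Beats per measure (7/4) = 7
One measure = 7 × 60000 / 168 = 420000 / 168 ms
4 measures = 4 × 420000 / 168 = 1680000 / 168
= 10000.0 ms


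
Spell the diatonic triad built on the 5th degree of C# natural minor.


Reasoning:
C# natural minor scale: C# D# E F# G# A B
Diatonic triad on degree 5 stacks scale notes 5, 7, 2: G# B D#
G#→B = 3 semitones; G#→D# = 7 semitones → minor triad
= G# B D# (minor)


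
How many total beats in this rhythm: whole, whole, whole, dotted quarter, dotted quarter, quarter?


Beat values:
  whole = 4 beats
  whole = 4 beats
  whole = 4 beats
  dotted quarter = 1.5 beats
  dotted quarter = 1.5 beats
  quarter = 1 beat
Sum = 4 + 4 + 4 + 1.5 + 1.5 + 1
= 16 beats


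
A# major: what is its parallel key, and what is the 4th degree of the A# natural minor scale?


Working:
Parallel keys share the same tonic but differ in mode
A# major → parallel is A# minor
A# natural minor scale: A# B# C# D# E# F# G#
= A# minor; 4th degree = D#


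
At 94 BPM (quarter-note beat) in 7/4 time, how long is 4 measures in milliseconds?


Quarter-note beat duration = 60000 / 94 ms
Beats per measure (7/4) = 7
One measure = 7 × 60000 / 94 = 420000 / 94 ms
4 measures = 4 × 420000 / 94 = 1680000 / 94
= 17872.3 ms


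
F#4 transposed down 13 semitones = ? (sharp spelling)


Let's work it out.
F#4: chromatic position 6 in octave 4 → absolute = 4×12 + 6 = 54
Transpose down 13: 54 - 13 = 41
41 = 3×12 + 5 → F in octave 3
Result = F3


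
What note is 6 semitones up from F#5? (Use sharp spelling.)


F#5: chromatic position 6 in octave 5 → absolute = 5×12 + 6 = 66
Transpose up 6: 66 + 6 = 72
72 = 6×12 + 0 → C in octave 6
Result = C6


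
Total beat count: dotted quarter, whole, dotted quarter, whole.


Let's work it out.
Beat values:
  dotted quarter = 1.5 beats
  whole = 4 beats
  dotted quarter = 1.5 beats
  whole = 4 beats
Sum = 1.5 + 4 + 1.5 + 4
= 11 beats


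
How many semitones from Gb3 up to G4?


Reasoning:
Absolute semitone position = octave×12 + chromatic position
Gb3: 3×12 + 6 = 42
G4: 4×12 + 7 = 55
Difference = 55 - 42 = 13
= 13 semitones


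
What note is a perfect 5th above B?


Let's work it out.
A 5th spans 5 letter names, so from B we land on F
A perfect 5th = 7 semitones above B
Spell F at that pitch: F#
= F#


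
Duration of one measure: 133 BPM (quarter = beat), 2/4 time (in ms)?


Reasoning:
Quarter-note beat duration = 60000 / 133 ms
Beats per measure (2/4) = 2
One measure = 2 × 60000 / 133 = 120000 / 133 ms
= 902.3 ms


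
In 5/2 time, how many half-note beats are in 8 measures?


Reasoning:
Time signature 5/2: the bottom number 2 means the half note gets one count
The top number 5 means 5 half-note beats per measure
Total = 5 × 8 measures
= 40 half-note beats


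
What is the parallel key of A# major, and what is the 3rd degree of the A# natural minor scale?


Reasoning:
Parallel keys share the same tonic but differ in mode
A# major → parallel is A# minor
A# natural minor scale: A# B# C# D# E# F# G#
= A# minor; 3rd degree = C#


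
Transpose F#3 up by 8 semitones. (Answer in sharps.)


Working:
F#3: chromatic position 6 in octave 3 → absolute = 3×12 + 6 = 42
Transpose up 8: 42 + 8 = 50
50 = 4×12 + 2 → D in octave 4
Result = D4


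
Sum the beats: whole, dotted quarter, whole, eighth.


Beat values:
  whole = 4 beats
  dotted quarter = 1.5 beats
  whole = 4 beats
  eighth = 0.5 beats
Sum = 4 + 1.5 + 4 + 0.5
= 10 beats


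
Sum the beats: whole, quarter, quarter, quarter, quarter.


Step by step:
Beat values:
  whole = 4 beats
  quarter = 1 beat
  quarter = 1 beat
  quarter = 1 beat
  quarter = 1 beat
Sum = 4 + 1 + 1 + 1 + 1
= 8 beats


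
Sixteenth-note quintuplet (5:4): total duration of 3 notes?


Solution.
Quintuplet: 5 notes occupy the space of 4 sixteenth notes
Space = 4 × 1/4 = 1 beat
Each quintuplet note = 1 / 5 = 1/5 beats
3 notes = 3 × 1/5 = 3/5
= 3/5 beats


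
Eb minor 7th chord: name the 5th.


Let's work it out.
Minor 7th chord = root + minor 3rd + perfect 5th + minor 7th
Seventh chords stack in thirds, so the letter names are E-G-B-D
Root: Eb
Minor 3rd above Eb: Gb
Perfect 5th above Eb: Bb
Minor 7th above Eb: Db
The 5th = Bb


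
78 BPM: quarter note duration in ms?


One quarter-note beat = 60000 / BPM = 60000 / 78 ms
Duration = 60000 / 78
= 769.2 ms


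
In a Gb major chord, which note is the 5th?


Major triad = root + major 3rd (4 semitones) + perfect 5th (7 semitones)
A triad on Gb stacks thirds, so the chord tones use letter names G-B-D
Root: Gb
Major 3rd above Gb: Bb
Perfect 5th above Gb: Db
The 5th = Db


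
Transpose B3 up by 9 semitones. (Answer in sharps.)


B3: chromatic position 11 in octave 3 → absolute = 3×12 + 11 = 47
Transpose up 9: 47 + 9 = 56
56 = 4×12 + 8 → G# in octave 4
Result = G#4


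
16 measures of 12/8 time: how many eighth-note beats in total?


Time signature 12/8: the bottom number 8 means the eighth note gets one count
The top number 12 means 12 eighth-note beats per measure
Total = 12 × 16 measures
= 192 eighth-note beats


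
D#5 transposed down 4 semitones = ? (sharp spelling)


Solution.
D#5: chromatic position 3 in octave 5 → absolute = 5×12 + 3 = 63
Transpose down 4: 63 - 4 = 59
59 = 4×12 + 11 → B in octave 4
Result = B4


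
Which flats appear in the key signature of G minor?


Solution.
Flat minor keys: A(0), D(1), G(2), C(3), F(4), Bb(5), Eb(6), Ab(7)
G minor has 2 flats
Order of flats: Bb Eb Ab Db Gb Cb Fb → first 2: Bb, Eb
= Bb, Eb


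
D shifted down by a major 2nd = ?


Reasoning:
major 2nd: 2 letter names, 2 semitones
Letter: D - 1 → C
Pitch: D - 2 semitones, spelled as a C → C
= C


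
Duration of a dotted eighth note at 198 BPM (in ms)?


Working:
One quarter-note beat = 60000 / BPM = 60000 / 198 ms
Dotted eighth note = 3/4 × quarter note
Duration = 3/4 × 60000 / 198 = 45000 / 198
= 227.3 ms


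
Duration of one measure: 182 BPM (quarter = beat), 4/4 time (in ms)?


Solution.
Quarter-note beat duration = 60000 / 182 ms
Beats per measure (4/4) = 4
One measure = 4 × 60000 / 182 = 240000 / 182 ms
= 1318.7 ms


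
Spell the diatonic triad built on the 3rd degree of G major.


Working:
G major scale: G A B C D E F#
Diatonic triad on degree 3 stacks scale notes 3, 5, 7: B D F#
B→D = 3 semitones; B→F# = 7 semitones → minor triad
= B D F# (minor)


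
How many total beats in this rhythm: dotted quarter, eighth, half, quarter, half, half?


Solution.
Beat values:
  dotted quarter = 1.5 beats
  eighth = 0.5 beats
  half = 2 beats
  quarter = 1 beat
  half = 2 beats
  half = 2 beats
Sum = 1.5 + 0.5 + 2 + 1 + 2 + 2
= 9 beats


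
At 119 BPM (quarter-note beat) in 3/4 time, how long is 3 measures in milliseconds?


Step by step:
Quarter-note beat duration = 60000 / 119 ms
Beats per measure (3/4) = 3
One measure = 3 × 60000 / 119 = 180000 / 119 ms
3 measures = 3 × 180000 / 119 = 540000 / 119
= 4537.8 ms


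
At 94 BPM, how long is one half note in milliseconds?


Reasoning:
One quarter-note beat = 60000 / BPM = 60000 / 94 ms
Half note = 2 × quarter note
Duration = 2 × 60000 / 94 = 120000 / 94
= 1276.6 ms


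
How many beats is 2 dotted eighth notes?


Base eighth note = 1/2 beats
Dot 1 adds half the previous value: +1/4
One dotted eighth = 1/2 + 1/4 = 3/4
2 of them = 2 × 3/4 = 3/2
= 3/2 beats


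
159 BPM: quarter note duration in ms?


Step by step:
One quarter-note beat = 60000 / BPM = 60000 / 159 ms
Duration = 60000 / 159
= 377.4 ms


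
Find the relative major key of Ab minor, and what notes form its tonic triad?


Step by step:
The relative major shares the key signature and is a minor 3rd above the minor tonic
A minor 3rd above Ab is Cb
→ relative major of Ab minor is Cb major
Tonic triad of Cb major = root + major 3rd + perfect 5th = Cb Eb Gb
= Cb major; triad = Cb Eb Gb


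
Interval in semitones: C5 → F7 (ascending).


Absolute semitone position = octave×12 + chromatic position
C5: 5×12 + 0 = 60
F7: 7×12 + 5 = 89
Difference = 89 - 60 = 29
= 29 semitones


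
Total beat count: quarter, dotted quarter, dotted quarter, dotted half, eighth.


Beat values:
  quarter = 1 beat
  dotted quarter = 1.5 beats
  dotted quarter = 1.5 beats
  dotted half = 3 beats
  eighth = 0.5 beats
Sum = 1 + 1.5 + 1.5 + 3 + 0.5
= 7.5 beats


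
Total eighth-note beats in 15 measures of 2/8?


Working:
Time signature 2/8: the bottom number 8 means the eighth note gets one count
The top number 2 means 2 eighth-note beats per measure
Total = 2 × 15 measures
= 30 eighth-note beats


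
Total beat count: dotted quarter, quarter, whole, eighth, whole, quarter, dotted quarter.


Let's work it out.
Beat values:
  dotted quarter = 1.5 beats
  quarter = 1 beat
  whole = 4 beats
  eighth = 0.5 beats
  whole = 4 beats
  quarter = 1 beat
  dotted quarter = 1.5 beats
Sum = 1.5 + 1 + 4 + 0.5 + 4 + 1 + 1.5
= 13.5 beats


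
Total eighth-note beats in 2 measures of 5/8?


Step by step:
Time signature 5/8: the bottom number 8 means the eighth note gets one count
The top number 5 means 5 eighth-note beats per measure
Total = 5 × 2 measures
= 10 eighth-note beats


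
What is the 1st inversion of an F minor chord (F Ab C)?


Solution.
Root position: F Ab C
1st inversion: move root up an octave
Bass note: Ab
Notes (bottom to top) = Ab C F


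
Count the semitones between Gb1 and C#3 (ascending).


Absolute semitone position = octave×12 + chromatic position
Gb1: 1×12 + 6 = 18
C#3: 3×12 + 1 = 37
Difference = 37 - 18 = 19
= 19 semitones


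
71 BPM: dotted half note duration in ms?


Reasoning:
One quarter-note beat = 60000 / BPM = 60000 / 71 ms
Dotted half note = 3 × quarter note
Duration = 3 × 60000 / 71 = 180000 / 71
= 2535.2 ms


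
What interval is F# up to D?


Letter names: F → D spans 6 letter names → a 6th
Semitones: F# → D = 8 half-steps
A 6th of 8 semitones is a minor 6th
= minor 6th


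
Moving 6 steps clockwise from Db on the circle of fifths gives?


Step by step:
Each clockwise step on the circle of fifths moves up a perfect 5th
From Db: Db → Ab → Eb → Bb → F → C → G
= G


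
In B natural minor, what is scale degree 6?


Working:
Natural minor scale pattern: W-H-W-W-H-W-W (2-1-2-2-1-2-2 semitones)
Starting from B:
  B + 2 semitones → C#
  C# + 1 semitone → D
  D + 2 semitones → E
  E + 2 semitones → F#
  F# + 1 semitone → G
  G + 2 semitones → A
  A + 2 semitones → B
Scale: B C# D E F# G A
Degree 6 = G


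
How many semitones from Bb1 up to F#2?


Working:
Absolute semitone position = octave×12 + chromatic position
Bb1: 1×12 + 10 = 22
F#2: 2×12 + 6 = 30
Difference = 30 - 22 = 8
= 8 semitones


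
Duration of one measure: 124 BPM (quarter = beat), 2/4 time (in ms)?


Let's work it out.
Quarter-note beat duration = 60000 / 124 ms
Beats per measure (2/4) = 2
One measure = 2 × 60000 / 124 = 120000 / 124 ms
= 967.7 ms


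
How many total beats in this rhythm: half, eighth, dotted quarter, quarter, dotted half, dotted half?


Reasoning:
Beat values:
  half = 2 beats
  eighth = 0.5 beats
  dotted quarter = 1.5 beats
  quarter = 1 beat
  dotted half = 3 beats
  dotted half = 3 beats
Sum = 2 + 0.5 + 1.5 + 1 + 3 + 3
= 11 beats


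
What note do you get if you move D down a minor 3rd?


minor 3rd: 3 letter names, 3 semitones
Letter: D - 2 → B
Pitch: D - 3 semitones, spelled as a B → B
= B


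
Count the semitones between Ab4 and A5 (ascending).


Reasoning:
Absolute semitone position = octave×12 + chromatic position
Ab4: 4×12 + 8 = 56
A5: 5×12 + 9 = 69
Difference = 69 - 56 = 13
= 13 semitones


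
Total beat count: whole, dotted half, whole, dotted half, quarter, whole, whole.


Let's work it out.
Beat values:
  whole = 4 beats
  dotted half = 3 beats
  whole = 4 beats
  dotted half = 3 beats
  quarter = 1 beat
  whole = 4 beats
  whole = 4 beats
Sum = 4 + 3 + 4 + 3 + 1 + 4 + 4
= 23 beats


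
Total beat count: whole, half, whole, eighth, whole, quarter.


Reasoning:
Beat values:
  whole = 4 beats
  half = 2 beats
  whole = 4 beats
  eighth = 0.5 beats
  whole = 4 beats
  quarter = 1 beat
Sum = 4 + 2 + 4 + 0.5 + 4 + 1
= 15.5 beats


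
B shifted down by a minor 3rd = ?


Step by step:
minor 3rd: 3 letter names, 3 semitones
Letter: B - 2 → G
Pitch: B - 3 semitones, spelled as a G → G#
= G#


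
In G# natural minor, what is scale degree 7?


Natural minor scale pattern: W-H-W-W-H-W-W (2-1-2-2-1-2-2 semitones)
Starting from G#:
  G# + 2 semitones → A#
  A# + 1 semitone → B
  B + 2 semitones → C#
  C# + 2 semitones → D#
  D# + 1 semitone → E
  E + 2 semitones → F#
  F# + 2 semitones → G#
Scale: G# A# B C# D# E F#
Degree 7 = F#


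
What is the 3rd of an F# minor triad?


Working:
Minor triad = root + minor 3rd (3 semitones) + perfect 5th (7 semitones)
A triad on F# stacks thirds, so the chord tones use letter names F-A-C
Root: F#
Minor 3rd above F#: A
Perfect 5th above F#: C#
The 3rd = A


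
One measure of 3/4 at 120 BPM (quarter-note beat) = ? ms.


Working:
Quarter-note beat duration = 60000 / 120 ms
Beats per measure (3/4) = 3
One measure = 3 × 60000 / 120 = 180000 / 120 ms
= 1500.0 ms


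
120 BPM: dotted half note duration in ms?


Step by step:
One quarter-note beat = 60000 / BPM = 60000 / 120 ms
Dotted half note = 3 × quarter note
Duration = 3 × 60000 / 120 = 180000 / 120
= 1500.0 ms


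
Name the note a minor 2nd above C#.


Solution.
A 2nd spans 2 letter names, so from C we land on D
A minor 2nd = 1 semitone above C#
Spell D at that pitch: D
= D


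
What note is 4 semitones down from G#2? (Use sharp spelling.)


Reasoning:
G#2: chromatic position 8 in octave 2 → absolute = 2×12 + 8 = 32
Transpose down 4: 32 - 4 = 28
28 = 2×12 + 4 → E in octave 2
Result = E2


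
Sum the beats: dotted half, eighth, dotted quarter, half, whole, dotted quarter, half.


Working:
Beat values:
  dotted half = 3 beats
  eighth = 0.5 beats
  dotted quarter = 1.5 beats
  half = 2 beats
  whole = 4 beats
  dotted quarter = 1.5 beats
  half = 2 beats
Sum = 3 + 0.5 + 1.5 + 2 + 4 + 1.5 + 2
= 14.5 beats


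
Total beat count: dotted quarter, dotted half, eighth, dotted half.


Beat values:
  dotted quarter = 1.5 beats
  dotted half = 3 beats
  eighth = 0.5 beats
  dotted half = 3 beats
Sum = 1.5 + 3 + 0.5 + 3
= 8 beats


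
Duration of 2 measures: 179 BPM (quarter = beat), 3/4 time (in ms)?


Reasoning:
Quarter-note beat duration = 60000 / 179 ms
Beats per measure (3/4) = 3
One measure = 3 × 60000 / 179 = 180000 / 179 ms
2 measures = 2 × 180000 / 179 = 360000 / 179
= 2011.2 ms


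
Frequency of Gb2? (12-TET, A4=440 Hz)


Step by step:
f = 440 × 2^(n/12) where n = semitones from A4
Gb2: -27 semitones from A4
f = 440 × 2^(-27/12)
f = 92.50 Hz


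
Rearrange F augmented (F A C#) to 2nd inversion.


Root position: F A C#
2nd inversion: move root and 3rd up an octave
Bass note: C#
Notes (bottom to top) = C# F A


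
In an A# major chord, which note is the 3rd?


Solution.
Major triad = root + major 3rd (4 semitones) + perfect 5th (7 semitones)
A triad on A# stacks thirds, so the chord tones use letter names A-C-E
Root: A#
Major 3rd above A#: C##
Perfect 5th above A#: E#
The 3rd = C##


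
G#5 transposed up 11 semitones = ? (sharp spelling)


Working:
G#5: chromatic position 8 in octave 5 → absolute = 5×12 + 8 = 68
Transpose up 11: 68 + 11 = 79
79 = 6×12 + 7 → G in octave 6
Result = G6


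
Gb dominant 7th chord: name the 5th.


Let's work it out.
Dominant 7th chord = root + major 3rd + perfect 5th + minor 7th
Seventh chords stack in thirds, so the letter names are G-B-D-F
Root: Gb
Major 3rd above Gb: Bb
Perfect 5th above Gb: Db
Minor 7th above Gb: Fb
The 5th = Db


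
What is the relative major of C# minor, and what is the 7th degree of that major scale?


The relative major shares the key signature and is a minor 3rd above the minor tonic
A minor 3rd above C# is E
→ relative major of C# minor is E major
E major scale: E F# G# A B C# D#
= E major; 7th degree = D#


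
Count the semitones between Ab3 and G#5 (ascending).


Let's work it out.
Absolute semitone position = octave×12 + chromatic position
Ab3: 3×12 + 8 = 44
G#5: 5×12 + 8 = 68
Difference = 68 - 44 = 24
= 24 semitones


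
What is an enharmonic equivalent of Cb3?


Enharmonic notes sound the same pitch but are spelled with different letter names
Cb and B name the same pitch class
Octave numbers change at C, so Cb3 = B2
= B2


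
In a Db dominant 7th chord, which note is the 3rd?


Working:
Dominant 7th chord = root + major 3rd + perfect 5th + minor 7th
Seventh chords stack in thirds, so the letter names are D-F-A-C
Root: Db
Major 3rd above Db: F
Perfect 5th above Db: Ab
Minor 7th above Db: Cb
The 3rd = F


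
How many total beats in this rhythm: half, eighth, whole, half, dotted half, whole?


Working:
Beat values:
  half = 2 beats
  eighth = 0.5 beats
  whole = 4 beats
  half = 2 beats
  dotted half = 3 beats
  whole = 4 beats
Sum = 2 + 0.5 + 4 + 2 + 3 + 4
= 15.5 beats


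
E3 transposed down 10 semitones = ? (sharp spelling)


E3: chromatic position 4 in octave 3 → absolute = 3×12 + 4 = 40
Transpose down 10: 40 - 10 = 30
30 = 2×12 + 6 → F# in octave 2
Result = F#2


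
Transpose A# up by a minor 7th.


minor 7th: 7 letter names, 10 semitones
Letter: A + 6 → G
Pitch: A# + 10 semitones, spelled as a G → G#
= G#


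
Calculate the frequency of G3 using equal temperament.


Solution.
f = 440 × 2^(n/12) where n = semitones from A4
G3: -14 semitones from A4
f = 440 × 2^(-14/12)
f = 196.00 Hz


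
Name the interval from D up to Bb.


Letter names: D → B spans 6 letter names → a 6th
Semitones: D → Bb = 8 half-steps
A 6th of 8 semitones is a minor 6th
= minor 6th


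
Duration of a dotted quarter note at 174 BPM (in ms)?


Step by step:
One quarter-note beat = 60000 / BPM = 60000 / 174 ms
Dotted quarter note = 3/2 × quarter note
Duration = 3/2 × 60000 / 174 = 90000 / 174
= 517.2 ms


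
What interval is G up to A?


Letter names: G → A spans 2 letter names → a 2nd
Semitones: G → A = 2 half-steps
A 2nd of 2 semitones is a major 2nd
= major 2nd


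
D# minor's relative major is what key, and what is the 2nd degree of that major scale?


Let's work it out.
The relative major shares the key signature and is a minor 3rd above the minor tonic
A minor 3rd above D# is F#
→ relative major of D# minor is F# major
F# major scale: F# G# A# B C# D# E#
= F# major; 2nd degree = G#


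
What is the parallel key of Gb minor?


Parallel keys share the same tonic but differ in mode
Gb minor → parallel is Gb major
= Gb major


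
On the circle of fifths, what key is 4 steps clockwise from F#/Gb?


Each clockwise step on the circle of fifths moves up a perfect 5th
From F#/Gb: F#/Gb → Db → Ab → Eb → Bb
= Bb


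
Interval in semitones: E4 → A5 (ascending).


Reasoning:
Absolute semitone position = octave×12 + chromatic position
E4: 4×12 + 4 = 52
A5: 5×12 + 9 = 69
Difference = 69 - 52 = 17
= 17 semitones


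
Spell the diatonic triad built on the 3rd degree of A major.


Solution.
A major scale: A B C# D E F# G#
Diatonic triad on degree 3 stacks scale notes 3, 5, 7: C# E G#
C#→E = 3 semitones; C#→G# = 7 semitones → minor triad
= C# E G# (minor)


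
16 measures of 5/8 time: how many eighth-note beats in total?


Working:
Time signature 5/8: the bottom number 8 means the eighth note gets one count
The top number 5 means 5 eighth-note beats per measure
Total = 5 × 16 measures
= 80 eighth-note beats


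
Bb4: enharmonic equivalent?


Solution.
Enharmonic notes sound the same pitch but are spelled with different letter names
Bb and A# name the same pitch class
= A#4


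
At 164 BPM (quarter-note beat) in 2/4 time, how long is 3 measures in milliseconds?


Solution.
Quarter-note beat duration = 60000 / 164 ms
Beats per measure (2/4) = 2
One measure = 2 × 60000 / 164 = 120000 / 164 ms
3 measures = 3 × 120000 / 164 = 360000 / 164
= 2195.1 ms


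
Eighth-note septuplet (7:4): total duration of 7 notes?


Reasoning:
Septuplet: 7 notes occupy the space of 4 eighth notes
Space = 4 × 1/2 = 2 beats
Each septuplet note = 2 / 7 = 2/7 beats
7 notes = 7 × 2/7 = 2
= 2 beats


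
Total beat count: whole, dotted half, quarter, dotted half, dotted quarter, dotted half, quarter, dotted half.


Beat values:
  whole = 4 beats
  dotted half = 3 beats
  quarter = 1 beat
  dotted half = 3 beats
  dotted quarter = 1.5 beats
  dotted half = 3 beats
  quarter = 1 beat
  dotted half = 3 beats
Sum = 4 + 3 + 1 + 3 + 1.5 + 3 + 1 + 3
= 19.5 beats


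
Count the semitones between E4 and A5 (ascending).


Working:
Absolute semitone position = octave×12 + chromatic position
E4: 4×12 + 4 = 52
A5: 5×12 + 9 = 69
Difference = 69 - 52 = 17
= 17 semitones


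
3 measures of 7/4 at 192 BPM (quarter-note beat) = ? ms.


Quarter-note beat duration = 60000 / 192 ms
Beats per measure (7/4) = 7
One measure = 7 × 60000 / 192 = 420000 / 192 ms
3 measures = 3 × 420000 / 192 = 1260000 / 192
= 6562.5 ms


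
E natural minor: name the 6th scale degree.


Natural minor scale pattern: W-H-W-W-H-W-W (2-1-2-2-1-2-2 semitones)
Starting from E:
  E + 2 semitones → F#
  F# + 1 semitone → G
  G + 2 semitones → A
  A + 2 semitones → B
  B + 1 semitone → C
  C + 2 semitones → D
  D + 2 semitones → E
Scale: E F# G A B C D
Degree 6 = C


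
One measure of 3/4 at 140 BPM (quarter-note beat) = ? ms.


Quarter-note beat duration = 60000 / 140 ms
Beats per measure (3/4) = 3
One measure = 3 × 60000 / 140 = 180000 / 140 ms
= 1285.7 ms


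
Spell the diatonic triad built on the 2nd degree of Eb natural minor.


Eb natural minor scale: Eb F Gb Ab Bb Cb Db
Diatonic triad on degree 2 stacks scale notes 2, 4, 6: F Ab Cb
F→Ab = 3 semitones; F→Cb = 6 semitones → diminished triad
= F Ab Cb (diminished)


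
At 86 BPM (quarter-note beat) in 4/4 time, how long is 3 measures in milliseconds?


Let's work it out.
Quarter-note beat duration = 60000 / 86 ms
Beats per measure (4/4) = 4
One measure = 4 × 60000 / 86 = 240000 / 86 ms
3 measures = 3 × 240000 / 86 = 720000 / 86
= 8372.1 ms


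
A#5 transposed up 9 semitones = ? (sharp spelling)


Solution.
A#5: chromatic position 10 in octave 5 → absolute = 5×12 + 10 = 70
Transpose up 9: 70 + 9 = 79
79 = 6×12 + 7 → G in octave 6
Result = G6


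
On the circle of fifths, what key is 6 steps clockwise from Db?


Each clockwise step on the circle of fifths moves up a perfect 5th
From Db: Db → Ab → Eb → Bb → F → C → G
= G


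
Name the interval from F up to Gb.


Working:
Letter names: F → G spans 2 letter names → a 2nd
Semitones: F → Gb = 1 half-step
A 2nd of 1 semitone is a minor 2nd
= minor 2nd


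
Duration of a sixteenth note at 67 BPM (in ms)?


Solution.
One quarter-note beat = 60000 / BPM = 60000 / 67 ms
Sixteenth note = 1/4 × quarter note
Duration = 1/4 × 60000 / 67 = 15000 / 67
= 223.9 ms


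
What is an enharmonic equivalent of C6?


Solution.
Enharmonic notes sound the same pitch but are spelled with different letter names
C and B# name the same pitch class
Octave numbers change at C, so C6 = B#5
= B#5


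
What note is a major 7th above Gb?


Working:
A 7th spans 7 letter names, so from G we land on F
A major 7th = 11 semitones above Gb
Spell F at that pitch: F
= F


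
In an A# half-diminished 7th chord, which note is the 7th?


Let's work it out.
Half-diminished 7th chord = root + minor 3rd + diminished 5th + minor 7th
Seventh chords stack in thirds, so the letter names are A-C-E-G
Root: A#
Minor 3rd above A#: C#
Diminished 5th above A#: E
Minor 7th above A#: G#
The 7th = G#


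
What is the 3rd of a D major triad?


Let's work it out.
Major triad = root + major 3rd (4 semitones) + perfect 5th (7 semitones)
A triad on D stacks thirds, so the chord tones use letter names D-F-A
Root: D
Major 3rd above D: F#
Perfect 5th above D: A
The 3rd = F#


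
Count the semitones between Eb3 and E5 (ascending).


Reasoning:
Absolute semitone position = octave×12 + chromatic position
Eb3: 3×12 + 3 = 39
E5: 5×12 + 4 = 64
Difference = 64 - 39 = 25
= 25 semitones


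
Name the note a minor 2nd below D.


Solution.
A 2nd spans 2 letter names, so from D we land on C
A minor 2nd = 1 semitone below D
Spell C at that pitch: C#
= C#


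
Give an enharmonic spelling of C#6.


Enharmonic notes sound the same pitch but are spelled with different letter names
C# and Db name the same pitch class
= Db6


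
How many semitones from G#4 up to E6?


Reasoning:
Absolute semitone position = octave×12 + chromatic position
G#4: 4×12 + 8 = 56
E6: 6×12 + 4 = 76
Difference = 76 - 56 = 20
= 20 semitones


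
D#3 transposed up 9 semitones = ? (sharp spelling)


D#3: chromatic position 3 in octave 3 → absolute = 3×12 + 3 = 39
Transpose up 9: 39 + 9 = 48
48 = 4×12 + 0 → C in octave 4
Result = C4


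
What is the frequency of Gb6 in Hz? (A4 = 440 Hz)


f = 440 × 2^(n/12) where n = semitones from A4
Gb6: 21 semitones from A4
f = 440 × 2^(21/12)
f = 1479.98 Hz


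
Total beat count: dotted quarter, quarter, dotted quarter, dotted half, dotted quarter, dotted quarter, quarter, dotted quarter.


Beat values:
  dotted quarter = 1.5 beats
  quarter = 1 beat
  dotted quarter = 1.5 beats
  dotted half = 3 beats
  dotted quarter = 1.5 beats
  dotted quarter = 1.5 beats
  quarter = 1 beat
  dotted quarter = 1.5 beats
Sum = 1.5 + 1 + 1.5 + 3 + 1.5 + 1.5 + 1 + 1.5
= 12.5 beats


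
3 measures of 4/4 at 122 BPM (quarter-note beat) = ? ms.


Reasoning:
Quarter-note beat duration = 60000 / 122 ms
Beats per measure (4/4) = 4
One measure = 4 × 60000 / 122 = 240000 / 122 ms
3 measures = 3 × 240000 / 122 = 720000 / 122
= 5901.6 ms


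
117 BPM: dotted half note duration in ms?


One quarter-note beat = 60000 / BPM = 60000 / 117 ms
Dotted half note = 3 × quarter note
Duration = 3 × 60000 / 117 = 180000 / 117
= 1538.5 ms


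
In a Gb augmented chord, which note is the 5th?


Augmented triad = root + major 3rd (4 semitones) + augmented 5th (8 semitones)
A triad on Gb stacks thirds, so the chord tones use letter names G-B-D
Root: Gb
Major 3rd above Gb: Bb
Augmented 5th above Gb: D
The 5th = D


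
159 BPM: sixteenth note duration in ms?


Let's work it out.
One quarter-note beat = 60000 / BPM = 60000 / 159 ms
Sixteenth note = 1/4 × quarter note
Duration = 1/4 × 60000 / 159 = 15000 / 159
= 94.3 ms


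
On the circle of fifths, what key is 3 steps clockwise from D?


Step by step:
Each clockwise step on the circle of fifths moves up a perfect 5th
From D: D → A → E → B
= B


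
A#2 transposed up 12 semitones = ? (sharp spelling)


Let's work it out.
A#2: chromatic position 10 in octave 2 → absolute = 2×12 + 10 = 34
Transpose up 12: 34 + 12 = 46
46 = 3×12 + 10 → A# in octave 3
Result = A#3


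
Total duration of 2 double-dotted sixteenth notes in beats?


Step by step:
Base sixteenth note = 1/4 beats
Dot 1 adds half the previous value: +1/8
Dot 2 adds half the previous value: +1/16
One double-dotted sixteenth = 1/4 + 1/8 + 1/16 = 7/16
2 of them = 2 × 7/16 = 7/8
= 7/8 beats


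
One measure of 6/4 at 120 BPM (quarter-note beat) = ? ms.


Quarter-note beat duration = 60000 / 120 ms
Beats per measure (6/4) = 6
One measure = 6 × 60000 / 120 = 360000 / 120 ms
= 3000.0 ms


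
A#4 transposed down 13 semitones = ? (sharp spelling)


Working:
A#4: chromatic position 10 in octave 4 → absolute = 4×12 + 10 = 58
Transpose down 13: 58 - 13 = 45
45 = 3×12 + 9 → A in octave 3
Result = A3


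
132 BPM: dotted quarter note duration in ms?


Reasoning:
One quarter-note beat = 60000 / BPM = 60000 / 132 ms
Dotted quarter note = 3/2 × quarter note
Duration = 3/2 × 60000 / 132 = 90000 / 132
= 681.8 ms


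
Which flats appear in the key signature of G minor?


Let's work it out.
Flat minor keys: A(0), D(1), G(2), C(3), F(4), Bb(5), Eb(6), Ab(7)
G minor has 2 flats
Order of flats: Bb Eb Ab Db Gb Cb Fb → first 2: Bb, Eb
= Bb, Eb


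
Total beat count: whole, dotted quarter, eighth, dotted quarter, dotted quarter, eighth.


Solution.
Beat values:
  whole = 4 beats
  dotted quarter = 1.5 beats
  eighth = 0.5 beats
  dotted quarter = 1.5 beats
  dotted quarter = 1.5 beats
  eighth = 0.5 beats
Sum = 4 + 1.5 + 0.5 + 1.5 + 1.5 + 0.5
= 9.5 beats


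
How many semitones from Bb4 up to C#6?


Working:
Absolute semitone position = octave×12 + chromatic position
Bb4: 4×12 + 10 = 58
C#6: 6×12 + 1 = 73
Difference = 73 - 58 = 15
= 15 semitones


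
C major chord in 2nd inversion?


Reasoning:
Root position: C E G
2nd inversion: move root and 3rd up an octave
Bass note: G
Notes (bottom to top) = G C E


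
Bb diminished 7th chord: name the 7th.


Diminished 7th chord = root + minor 3rd + diminished 5th + diminished 7th
Seventh chords stack in thirds, so the letter names are B-D-F-A
Root: Bb
Minor 3rd above Bb: Db
Diminished 5th above Bb: Fb
Diminished 7th above Bb: Abb
The 7th = Abb


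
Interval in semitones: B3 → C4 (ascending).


Reasoning:
Absolute semitone position = octave×12 + chromatic position
B3: 3×12 + 11 = 47
C4: 4×12 + 0 = 48
Difference = 48 - 47 = 1
= 1 semitone


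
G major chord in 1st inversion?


Solution.
Root position: G B D
1st inversion: move root up an octave
Bass note: B
Notes (bottom to top) = B D G


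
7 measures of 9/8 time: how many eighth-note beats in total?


Solution.
Time signature 9/8: the bottom number 8 means the eighth note gets one count
The top number 9 means 9 eighth-note beats per measure
Total = 9 × 7 measures
= 63 eighth-note beats


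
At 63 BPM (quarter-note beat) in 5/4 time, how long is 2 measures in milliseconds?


Quarter-note beat duration = 60000 / 63 ms
Beats per measure (5/4) = 5
One measure = 5 × 60000 / 63 = 300000 / 63 ms
2 measures = 2 × 300000 / 63 = 600000 / 63
= 9523.8 ms


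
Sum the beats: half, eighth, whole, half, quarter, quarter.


Solution.
Beat values:
  half = 2 beats
  eighth = 0.5 beats
  whole = 4 beats
  half = 2 beats
  quarter = 1 beat
  quarter = 1 beat
Sum = 2 + 0.5 + 4 + 2 + 1 + 1
= 10.5 beats


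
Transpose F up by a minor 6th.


Working:
minor 6th: 6 letter names, 8 semitones
Letter: F + 5 → D
Pitch: F + 8 semitones, spelled as a D → Db
= Db


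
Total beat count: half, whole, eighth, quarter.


Let's work it out.
Beat values:
  half = 2 beats
  whole = 4 beats
  eighth = 0.5 beats
  quarter = 1 beat
Sum = 2 + 4 + 0.5 + 1
= 7.5 beats


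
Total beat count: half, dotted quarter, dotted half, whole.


Reasoning:
Beat values:
  half = 2 beats
  dotted quarter = 1.5 beats
  dotted half = 3 beats
  whole = 4 beats
Sum = 2 + 1.5 + 3 + 4
= 10.5 beats


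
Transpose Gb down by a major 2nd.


Step by step:
major 2nd: 2 letter names, 2 semitones
Letter: G - 1 → F
Pitch: Gb - 2 semitones, spelled as an F → Fb
= Fb


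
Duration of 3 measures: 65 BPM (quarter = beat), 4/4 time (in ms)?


Step by step:
Quarter-note beat duration = 60000 / 65 ms
Beats per measure (4/4) = 4
One measure = 4 × 60000 / 65 = 240000 / 65 ms
3 measures = 3 × 240000 / 65 = 720000 / 65
= 11076.9 ms


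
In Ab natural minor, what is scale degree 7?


Step by step:
Natural minor scale pattern: W-H-W-W-H-W-W (2-1-2-2-1-2-2 semitones)
Starting from Ab:
  Ab + 2 semitones → Bb
  Bb + 1 semitone → Cb
  Cb + 2 semitones → Db
  Db + 2 semitones → Eb
  Eb + 1 semitone → Fb
  Fb + 2 semitones → Gb
  Gb + 2 semitones → Ab
Scale: Ab Bb Cb Db Eb Fb Gb
Degree 7 = Gb


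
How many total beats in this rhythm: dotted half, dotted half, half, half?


Reasoning:
Beat values:
  dotted half = 3 beats
  dotted half = 3 beats
  half = 2 beats
  half = 2 beats
Sum = 3 + 3 + 2 + 2
= 10 beats


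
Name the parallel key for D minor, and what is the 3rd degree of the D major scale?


Solution.
Parallel keys share the same tonic but differ in mode
D minor → parallel is D major
D major scale: D E F# G A B C#
= D major; 3rd degree = F#


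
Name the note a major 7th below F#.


Solution.
A 7th spans 7 letter names, so from F we land on G
A major 7th = 11 semitones below F#
Spell G at that pitch: G
= G


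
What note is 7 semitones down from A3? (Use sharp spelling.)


Reasoning:
A3: chromatic position 9 in octave 3 → absolute = 3×12 + 9 = 45
Transpose down 7: 45 - 7 = 38
38 = 3×12 + 2 → D in octave 3
Result = D3


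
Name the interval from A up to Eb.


Reasoning:
Letter names: A → E spans 5 letter names → a 5th
Semitones: A → Eb = 6 half-steps
A 5th of 6 semitones is a diminished 5th
= diminished 5th


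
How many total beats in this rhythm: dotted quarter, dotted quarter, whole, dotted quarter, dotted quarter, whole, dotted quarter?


Let's work it out.
Beat values:
  dotted quarter = 1.5 beats
  dotted quarter = 1.5 beats
  whole = 4 beats
  dotted quarter = 1.5 beats
  dotted quarter = 1.5 beats
  whole = 4 beats
  dotted quarter = 1.5 beats
Sum = 1.5 + 1.5 + 4 + 1.5 + 1.5 + 4 + 1.5
= 15.5 beats


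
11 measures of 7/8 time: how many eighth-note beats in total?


Time signature 7/8: the bottom number 8 means the eighth note gets one count
The top number 7 means 7 eighth-note beats per measure
Total = 7 × 11 measures
= 77 eighth-note beats


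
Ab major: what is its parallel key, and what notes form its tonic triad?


Let's work it out.
Parallel keys share the same tonic but differ in mode
Ab major → parallel is Ab minor
Tonic triad of Ab minor = Ab Cb Eb
= Ab minor; triad = Ab Cb Eb


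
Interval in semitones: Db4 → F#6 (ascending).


Let's work it out.
Absolute semitone position = octave×12 + chromatic position
Db4: 4×12 + 1 = 49
F#6: 6×12 + 6 = 78
Difference = 78 - 49 = 29
= 29 semitones


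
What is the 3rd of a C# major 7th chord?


Major 7th chord = root + major 3rd + perfect 5th + major 7th
Seventh chords stack in thirds, so the letter names are C-E-G-B
Root: C#
Major 3rd above C#: E#
Perfect 5th above C#: G#
Major 7th above C#: B#
The 3rd = E#


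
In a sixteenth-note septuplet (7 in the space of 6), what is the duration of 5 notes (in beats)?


Septuplet: 7 notes occupy the space of 6 sixteenth notes
Space = 6 × 1/4 = 3/2 beats
Each septuplet note = 3/2 / 7 = 3/14 beats
5 notes = 5 × 3/14 = 15/14
= 15/14 beats


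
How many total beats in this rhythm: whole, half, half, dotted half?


Let's work it out.
Beat values:
  whole = 4 beats
  half = 2 beats
  half = 2 beats
  dotted half = 3 beats
Sum = 4 + 2 + 2 + 3
= 11 beats


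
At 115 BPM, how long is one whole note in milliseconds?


Working:
One quarter-note beat = 60000 / BPM = 60000 / 115 ms
Whole note = 4 × quarter note
Duration = 4 × 60000 / 115 = 240000 / 115
= 2087.0 ms


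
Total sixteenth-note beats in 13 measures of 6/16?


Time signature 6/16: the bottom number 16 means the sixteenth note gets one count
The top number 6 means 6 sixteenth-note beats per measure
Total = 6 × 13 measures
= 78 sixteenth-note beats


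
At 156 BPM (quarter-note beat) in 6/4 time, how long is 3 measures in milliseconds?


Let's work it out.
Quarter-note beat duration = 60000 / 156 ms
Beats per measure (6/4) = 6
One measure = 6 × 60000 / 156 = 360000 / 156 ms
3 measures = 3 × 360000 / 156 = 1080000 / 156
= 6923.1 ms


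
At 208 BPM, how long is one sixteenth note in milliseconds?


One quarter-note beat = 60000 / BPM = 60000 / 208 ms
Sixteenth note = 1/4 × quarter note
Duration = 1/4 × 60000 / 208 = 15000 / 208
= 72.1 ms


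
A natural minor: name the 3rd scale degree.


Let's work it out.
Natural minor scale pattern: W-H-W-W-H-W-W (2-1-2-2-1-2-2 semitones)
Starting from A:
  A + 2 semitones → B
  B + 1 semitone → C
  C + 2 semitones → D
  D + 2 semitones → E
  E + 1 semitone → F
  F + 2 semitones → G
  G + 2 semitones → A
Scale: A B C D E F G
Degree 3 = C


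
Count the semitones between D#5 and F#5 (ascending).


Reasoning:
Absolute semitone position = octave×12 + chromatic position
D#5: 5×12 + 3 = 63
F#5: 5×12 + 6 = 66
Difference = 66 - 63 = 3
= 3 semitones


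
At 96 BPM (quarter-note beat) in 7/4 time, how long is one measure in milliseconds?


Let's work it out.
Quarter-note beat duration = 60000 / 96 ms
Beats per measure (7/4) = 7
One measure = 7 × 60000 / 96 = 420000 / 96 ms
= 4375.0 ms


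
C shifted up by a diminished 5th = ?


diminished 5th: 5 letter names, 6 semitones
Letter: C + 4 → G
Pitch: C + 6 semitones, spelled as a G → Gb
= Gb


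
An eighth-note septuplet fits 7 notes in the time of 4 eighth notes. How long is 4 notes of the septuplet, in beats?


Reasoning:
Septuplet: 7 notes occupy the space of 4 eighth notes
Space = 4 × 1/2 = 2 beats
Each septuplet note = 2 / 7 = 2/7 beats
4 notes = 4 × 2/7 = 8/7
= 8/7 beats


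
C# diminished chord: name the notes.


Diminished triad = root + minor 3rd (3 semitones) + diminished 5th (6 semitones)
A triad on C# stacks thirds, so the chord tones use letter names C-E-G
Root: C#
Minor 3rd above C#: E
Diminished 5th above C#: G
Chord = C# E G


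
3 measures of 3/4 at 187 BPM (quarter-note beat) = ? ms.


Step by step:
Quarter-note beat duration = 60000 / 187 ms
Beats per measure (3/4) = 3
One measure = 3 × 60000 / 187 = 180000 / 187 ms
3 measures = 3 × 180000 / 187 = 540000 / 187
= 2887.7 ms


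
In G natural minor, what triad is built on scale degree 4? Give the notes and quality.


Reasoning:
G natural minor scale: G A Bb C D Eb F
Diatonic triad on degree 4 stacks scale notes 4, 6, 1: C Eb G
C→Eb = 3 semitones; C→G = 7 semitones → minor triad
= C Eb G (minor)


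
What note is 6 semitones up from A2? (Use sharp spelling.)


Reasoning:
A2: chromatic position 9 in octave 2 → absolute = 2×12 + 9 = 33
Transpose up 6: 33 + 6 = 39
39 = 3×12 + 3 → D# in octave 3
Result = D#3


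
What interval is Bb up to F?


Step by step:
Letter names: B → F spans 5 letter names → a 5th
Semitones: Bb → F = 7 half-steps
A 5th of 7 semitones is a perfect 5th
= perfect 5th


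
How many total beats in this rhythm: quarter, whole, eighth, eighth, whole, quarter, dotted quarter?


Beat values:
  quarter = 1 beat
  whole = 4 beats
  eighth = 0.5 beats
  eighth = 0.5 beats
  whole = 4 beats
  quarter = 1 beat
  dotted quarter = 1.5 beats
Sum = 1 + 4 + 0.5 + 0.5 + 4 + 1 + 1.5
= 12.5 beats
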